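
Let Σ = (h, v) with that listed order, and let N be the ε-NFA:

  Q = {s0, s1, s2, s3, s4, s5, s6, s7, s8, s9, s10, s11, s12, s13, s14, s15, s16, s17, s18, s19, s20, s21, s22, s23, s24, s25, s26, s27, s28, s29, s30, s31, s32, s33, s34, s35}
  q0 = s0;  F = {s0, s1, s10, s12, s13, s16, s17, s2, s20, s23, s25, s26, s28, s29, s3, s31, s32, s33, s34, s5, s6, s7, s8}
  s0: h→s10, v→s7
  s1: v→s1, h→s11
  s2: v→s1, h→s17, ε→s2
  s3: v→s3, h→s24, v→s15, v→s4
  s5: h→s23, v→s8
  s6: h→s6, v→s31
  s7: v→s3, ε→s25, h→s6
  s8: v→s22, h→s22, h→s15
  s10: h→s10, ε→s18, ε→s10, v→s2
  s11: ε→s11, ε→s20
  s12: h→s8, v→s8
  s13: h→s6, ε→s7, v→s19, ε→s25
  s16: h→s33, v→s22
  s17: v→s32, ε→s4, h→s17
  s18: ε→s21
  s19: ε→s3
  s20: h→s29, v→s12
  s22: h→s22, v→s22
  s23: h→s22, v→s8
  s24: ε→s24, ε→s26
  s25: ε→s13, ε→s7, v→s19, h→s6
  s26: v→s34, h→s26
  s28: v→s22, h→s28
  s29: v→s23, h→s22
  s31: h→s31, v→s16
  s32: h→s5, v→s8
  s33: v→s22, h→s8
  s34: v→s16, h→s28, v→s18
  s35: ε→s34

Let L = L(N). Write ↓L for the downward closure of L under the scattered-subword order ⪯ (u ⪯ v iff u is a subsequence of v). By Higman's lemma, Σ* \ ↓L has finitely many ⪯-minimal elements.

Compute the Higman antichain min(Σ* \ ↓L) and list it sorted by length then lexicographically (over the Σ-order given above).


min(Σ*\↓L) = [vhvvv, hvhvvh, hvvhhh, vvhvhv].

|Q|=36, |F|=23, |δ|=68 (16 ε).
min D↑ (22 st, q0=0, F={19}): 0:h→1,v→2 1:h→1,v→3 2:h→4,v→5 3:h→6,v→7 4:h→4,v→8 5:h→9,v→5 6:h→6,v→10 7:h→11,v→7 8:h→8,v→12 9:h→9,v→13 10:h→14,v→15 11:h→16,v→17 12:h→18,v→19 13:h→20,v→12 14:h→21,v→15 15:h→19,v→19 16:h→19,v→21 17:h→15,v→15 18:h→15,v→19 19:h→19,v→19 20:h→20,v→19 21:h→19,v→15 (ε-aug+det+¬).
'vhvvv': |S_i|=[31, 29, 22, 14, 7, 1] end={s22} rej; 5/5 deletions ∈↓L.
'hvhvvh': run [31, 25, 21, 16, 9, 3, 2] end={s15,s22} rej; 6/6 deletions ∈↓L.
'hvvhhh': run [31, 25, 21, 15, 10, 5, 2] end={s15,s22} — reject; 6/6 single-dels accept.
'vvhvhv': |S_i|=[31, 29, 23, 18, 11, 5, 1] end={s22} ∉↓L; 6/6 deletions ∈↓L.
4 minimals (antichain).


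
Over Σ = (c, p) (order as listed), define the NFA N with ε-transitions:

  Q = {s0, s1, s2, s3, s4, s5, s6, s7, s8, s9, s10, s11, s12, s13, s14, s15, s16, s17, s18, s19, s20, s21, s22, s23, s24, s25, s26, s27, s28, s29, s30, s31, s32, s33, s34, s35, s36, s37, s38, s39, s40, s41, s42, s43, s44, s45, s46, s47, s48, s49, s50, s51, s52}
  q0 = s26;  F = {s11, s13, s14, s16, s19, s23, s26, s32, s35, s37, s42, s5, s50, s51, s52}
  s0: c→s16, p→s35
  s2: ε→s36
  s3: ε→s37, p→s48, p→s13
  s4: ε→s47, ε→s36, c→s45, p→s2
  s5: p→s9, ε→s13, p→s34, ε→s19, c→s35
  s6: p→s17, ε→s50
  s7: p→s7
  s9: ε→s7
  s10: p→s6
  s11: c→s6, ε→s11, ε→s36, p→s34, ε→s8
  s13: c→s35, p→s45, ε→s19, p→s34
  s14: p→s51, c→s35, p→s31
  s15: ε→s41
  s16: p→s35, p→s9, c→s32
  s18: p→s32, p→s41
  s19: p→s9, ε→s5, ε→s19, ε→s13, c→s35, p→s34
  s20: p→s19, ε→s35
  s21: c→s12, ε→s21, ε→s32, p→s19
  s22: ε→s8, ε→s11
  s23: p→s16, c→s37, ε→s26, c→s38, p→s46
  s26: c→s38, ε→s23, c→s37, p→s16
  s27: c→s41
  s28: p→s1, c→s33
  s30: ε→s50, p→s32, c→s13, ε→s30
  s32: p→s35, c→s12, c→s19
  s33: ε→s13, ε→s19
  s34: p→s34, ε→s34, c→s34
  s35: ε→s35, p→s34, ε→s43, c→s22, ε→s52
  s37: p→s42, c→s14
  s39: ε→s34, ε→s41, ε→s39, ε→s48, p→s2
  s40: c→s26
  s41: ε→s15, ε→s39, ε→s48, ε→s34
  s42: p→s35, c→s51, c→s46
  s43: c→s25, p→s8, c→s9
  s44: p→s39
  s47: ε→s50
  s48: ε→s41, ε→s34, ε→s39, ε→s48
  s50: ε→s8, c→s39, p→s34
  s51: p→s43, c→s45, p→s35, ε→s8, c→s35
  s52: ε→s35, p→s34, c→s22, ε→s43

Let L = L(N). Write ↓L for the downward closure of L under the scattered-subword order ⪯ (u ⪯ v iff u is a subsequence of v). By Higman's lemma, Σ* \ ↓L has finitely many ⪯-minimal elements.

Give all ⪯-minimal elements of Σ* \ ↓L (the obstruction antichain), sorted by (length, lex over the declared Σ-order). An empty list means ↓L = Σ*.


|Q|=53, |F|=15, |δ|=117 (48 ε).
min D↑ (12 st, q0=0, F={10}): 0:c→1,p→2 1:c→3,p→4 2:c→5,p→6 3:c→6,p→7 4:c→7,p→6 5:c→8,p→6 6:c→9,p→10 7:c→6,p→6 8:c→6,p→10 9:c→11,p→10 10:c→10,p→10 11:c→10,p→10.
'ppp': run [35, 30, 20, 6] end={s17,s2,s34,s36,s7,s8} ∉↓L; 3/3 deletions ∈↓L.
'cccp': |S_i|=[35, 32, 28, 20, 6] end={s17,s2,s34,s36,s7,s8} — reject; 4/4 del acc.
'pccp': run [35, 30, 27, 24, 8] end={s17,s2,s34,s36,s45,s7,s8,s9} — reject; 4/4 deletions ∈↓L.
'ppccc': N↓-sim [35, 30, 20, 16, 11, 7] end={s15,s2,s34,s36,s39,s41,s48} — reject; 5/5 del acc.
'cccccc': N↓-sim [35, 32, 28, 20, 16, 11, 7] end={s15,s2,s34,s36,s39,s41,s48} ∉↓L; 6/6 del acc.
5 obstructions.

min(Σ*\↓L) = [ppp, cccp, pccp, ppccc, cccccc].


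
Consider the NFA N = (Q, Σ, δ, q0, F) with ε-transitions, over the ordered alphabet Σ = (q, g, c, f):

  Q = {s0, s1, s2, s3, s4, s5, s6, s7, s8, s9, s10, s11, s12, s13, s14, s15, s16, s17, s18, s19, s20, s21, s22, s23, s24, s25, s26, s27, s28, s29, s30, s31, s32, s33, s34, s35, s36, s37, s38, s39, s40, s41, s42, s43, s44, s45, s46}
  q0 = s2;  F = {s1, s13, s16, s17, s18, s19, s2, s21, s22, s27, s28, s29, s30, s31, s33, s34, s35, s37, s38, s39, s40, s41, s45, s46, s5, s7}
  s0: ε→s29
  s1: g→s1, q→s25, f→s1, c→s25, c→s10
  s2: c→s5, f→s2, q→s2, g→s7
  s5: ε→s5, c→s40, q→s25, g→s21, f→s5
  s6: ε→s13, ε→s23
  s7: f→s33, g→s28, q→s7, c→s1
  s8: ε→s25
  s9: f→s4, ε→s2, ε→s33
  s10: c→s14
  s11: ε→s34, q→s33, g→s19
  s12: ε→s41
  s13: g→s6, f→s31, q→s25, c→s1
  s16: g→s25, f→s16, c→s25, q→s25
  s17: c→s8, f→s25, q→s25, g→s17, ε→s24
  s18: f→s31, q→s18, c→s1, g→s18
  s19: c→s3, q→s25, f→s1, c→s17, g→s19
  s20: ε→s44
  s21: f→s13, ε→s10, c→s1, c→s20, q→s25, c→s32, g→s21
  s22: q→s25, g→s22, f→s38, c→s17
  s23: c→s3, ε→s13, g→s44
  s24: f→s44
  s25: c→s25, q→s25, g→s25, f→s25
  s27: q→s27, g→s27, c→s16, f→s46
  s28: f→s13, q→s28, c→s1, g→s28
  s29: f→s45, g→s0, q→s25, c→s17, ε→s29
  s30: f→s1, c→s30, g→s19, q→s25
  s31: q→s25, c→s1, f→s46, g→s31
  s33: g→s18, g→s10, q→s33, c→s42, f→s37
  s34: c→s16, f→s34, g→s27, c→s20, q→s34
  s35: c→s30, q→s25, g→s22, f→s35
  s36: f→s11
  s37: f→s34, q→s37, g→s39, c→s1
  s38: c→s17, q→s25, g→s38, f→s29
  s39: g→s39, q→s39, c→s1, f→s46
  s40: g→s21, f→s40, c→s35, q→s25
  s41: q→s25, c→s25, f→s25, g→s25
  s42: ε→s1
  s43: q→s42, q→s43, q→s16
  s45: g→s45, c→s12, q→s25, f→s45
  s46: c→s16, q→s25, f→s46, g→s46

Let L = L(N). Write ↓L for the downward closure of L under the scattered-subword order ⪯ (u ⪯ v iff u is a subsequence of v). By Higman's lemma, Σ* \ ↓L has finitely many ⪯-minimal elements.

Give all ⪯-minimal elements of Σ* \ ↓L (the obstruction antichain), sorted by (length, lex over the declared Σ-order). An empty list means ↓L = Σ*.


|Q|=47, |F|=26, |δ|=140 (15 ε).
min D↑ (27 st, q0=0, F={6}): 0:q→0,g→1,c→2,f→0 1:q→1,g→3,c→4,f→5 2:q→6,g→7,c→8,f→2 3:q→3,g→3,c→4,f→9 4:q→6,g→4,c→6,f→4 5:q→5,g→10,c→4,f→11 6:q→6,g→6,c→6,f→6 7:q→6,g→7,c→4,f→9 8:q→6,g→7,c→12,f→8 9:q→6,g→9,c→4,f→13 10:q→10,g→10,c→4,f→13 11:q→11,g→14,c→4,f→15 12:q→6,g→16,c→17,f→12 13:q→6,g→13,c→4,f→18 14:q→14,g→14,c→4,f→18 15:q→15,g→19,c→20,f→15 16:q→6,g→16,c→21,f→22 17:q→6,g→23,c→17,f→4 18:q→6,g→18,c→20,f→18 19:q→19,g→19,c→20,f→18 20:q→6,g→6,c→6,f→20 21:q→6,g→21,c→6,f→6 22:q→6,g→22,c→21,f→24 23:q→6,g→23,c→21,f→4 24:q→6,g→24,c→21,f→25 25:q→6,g→25,c→26,f→25 26:q→6,g→6,c→6,f→6 (ε-aug+det+¬).
'cq': run [40, 31, 1] end={s25} rej; 2/2 single-dels accept.
'gcc': run [40, 35, 15, 4] end={s10,s14,s25,s8} rej; 3/3 del acc.
'ggfq': N↓-sim [40, 35, 30, 21, 1] end={s25} — reject; 4/4 single-dels accept.
'gfffcg': |S_i|=[40, 35, 29, 21, 13, 8, 1] end={s25} rej; 6/6 del acc.
'cccgcf': |S_i|=[40, 31, 29, 22, 17, 10, 2] end={s25,s44} ∉↓L; 6/6 del acc.
'ccccfc': |S_i|=[40, 31, 29, 22, 13, 5, 3] end={s10,s14,s25} ∉↓L; 6/6 del acc.
6 minimals (antichain).

Antichain: [cq, gcc, ggfq, gfffcg, cccgcf, ccccfc].


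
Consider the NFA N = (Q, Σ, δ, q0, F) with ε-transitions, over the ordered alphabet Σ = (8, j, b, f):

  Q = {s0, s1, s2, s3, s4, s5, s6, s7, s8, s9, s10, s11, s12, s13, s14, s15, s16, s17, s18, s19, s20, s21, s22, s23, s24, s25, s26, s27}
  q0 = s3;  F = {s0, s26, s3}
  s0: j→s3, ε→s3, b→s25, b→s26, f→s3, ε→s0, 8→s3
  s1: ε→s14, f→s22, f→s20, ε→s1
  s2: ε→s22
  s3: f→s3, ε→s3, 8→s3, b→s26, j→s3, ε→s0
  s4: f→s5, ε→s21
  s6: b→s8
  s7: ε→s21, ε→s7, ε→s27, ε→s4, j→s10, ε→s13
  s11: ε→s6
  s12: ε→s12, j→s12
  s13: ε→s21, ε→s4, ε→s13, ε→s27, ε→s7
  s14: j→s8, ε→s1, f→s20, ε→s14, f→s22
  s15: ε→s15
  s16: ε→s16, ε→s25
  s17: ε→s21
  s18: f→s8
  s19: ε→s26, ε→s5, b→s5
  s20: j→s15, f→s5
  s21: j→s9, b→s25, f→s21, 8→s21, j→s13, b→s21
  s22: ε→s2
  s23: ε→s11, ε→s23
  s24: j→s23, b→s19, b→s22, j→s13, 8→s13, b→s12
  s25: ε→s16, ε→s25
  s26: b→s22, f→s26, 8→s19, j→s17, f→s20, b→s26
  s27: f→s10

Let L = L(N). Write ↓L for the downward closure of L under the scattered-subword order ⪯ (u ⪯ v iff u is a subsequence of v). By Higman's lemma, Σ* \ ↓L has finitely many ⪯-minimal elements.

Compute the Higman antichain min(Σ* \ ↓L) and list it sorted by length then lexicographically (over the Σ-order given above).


min(Σ*\↓L) = [bj].

|Q|=28, |F|=3, |δ|=74 (33 ε).
min D↑ (3 st, q0=0, F={2}): 0:8→0,j→0,b→1,f→0 1:8→1,j→2,b→1,f→1 2:8→2,j→2,b→2,f→2 (ε-aug+det+¬).
'bj': |S_i|=[19, 17, 12] end={s10,s13,s15,s16,s17,s21,s25,s27,s4,s5,s7,s9} ∉↓L; 2/2 single-dels accept.
1 minimals (antichain).


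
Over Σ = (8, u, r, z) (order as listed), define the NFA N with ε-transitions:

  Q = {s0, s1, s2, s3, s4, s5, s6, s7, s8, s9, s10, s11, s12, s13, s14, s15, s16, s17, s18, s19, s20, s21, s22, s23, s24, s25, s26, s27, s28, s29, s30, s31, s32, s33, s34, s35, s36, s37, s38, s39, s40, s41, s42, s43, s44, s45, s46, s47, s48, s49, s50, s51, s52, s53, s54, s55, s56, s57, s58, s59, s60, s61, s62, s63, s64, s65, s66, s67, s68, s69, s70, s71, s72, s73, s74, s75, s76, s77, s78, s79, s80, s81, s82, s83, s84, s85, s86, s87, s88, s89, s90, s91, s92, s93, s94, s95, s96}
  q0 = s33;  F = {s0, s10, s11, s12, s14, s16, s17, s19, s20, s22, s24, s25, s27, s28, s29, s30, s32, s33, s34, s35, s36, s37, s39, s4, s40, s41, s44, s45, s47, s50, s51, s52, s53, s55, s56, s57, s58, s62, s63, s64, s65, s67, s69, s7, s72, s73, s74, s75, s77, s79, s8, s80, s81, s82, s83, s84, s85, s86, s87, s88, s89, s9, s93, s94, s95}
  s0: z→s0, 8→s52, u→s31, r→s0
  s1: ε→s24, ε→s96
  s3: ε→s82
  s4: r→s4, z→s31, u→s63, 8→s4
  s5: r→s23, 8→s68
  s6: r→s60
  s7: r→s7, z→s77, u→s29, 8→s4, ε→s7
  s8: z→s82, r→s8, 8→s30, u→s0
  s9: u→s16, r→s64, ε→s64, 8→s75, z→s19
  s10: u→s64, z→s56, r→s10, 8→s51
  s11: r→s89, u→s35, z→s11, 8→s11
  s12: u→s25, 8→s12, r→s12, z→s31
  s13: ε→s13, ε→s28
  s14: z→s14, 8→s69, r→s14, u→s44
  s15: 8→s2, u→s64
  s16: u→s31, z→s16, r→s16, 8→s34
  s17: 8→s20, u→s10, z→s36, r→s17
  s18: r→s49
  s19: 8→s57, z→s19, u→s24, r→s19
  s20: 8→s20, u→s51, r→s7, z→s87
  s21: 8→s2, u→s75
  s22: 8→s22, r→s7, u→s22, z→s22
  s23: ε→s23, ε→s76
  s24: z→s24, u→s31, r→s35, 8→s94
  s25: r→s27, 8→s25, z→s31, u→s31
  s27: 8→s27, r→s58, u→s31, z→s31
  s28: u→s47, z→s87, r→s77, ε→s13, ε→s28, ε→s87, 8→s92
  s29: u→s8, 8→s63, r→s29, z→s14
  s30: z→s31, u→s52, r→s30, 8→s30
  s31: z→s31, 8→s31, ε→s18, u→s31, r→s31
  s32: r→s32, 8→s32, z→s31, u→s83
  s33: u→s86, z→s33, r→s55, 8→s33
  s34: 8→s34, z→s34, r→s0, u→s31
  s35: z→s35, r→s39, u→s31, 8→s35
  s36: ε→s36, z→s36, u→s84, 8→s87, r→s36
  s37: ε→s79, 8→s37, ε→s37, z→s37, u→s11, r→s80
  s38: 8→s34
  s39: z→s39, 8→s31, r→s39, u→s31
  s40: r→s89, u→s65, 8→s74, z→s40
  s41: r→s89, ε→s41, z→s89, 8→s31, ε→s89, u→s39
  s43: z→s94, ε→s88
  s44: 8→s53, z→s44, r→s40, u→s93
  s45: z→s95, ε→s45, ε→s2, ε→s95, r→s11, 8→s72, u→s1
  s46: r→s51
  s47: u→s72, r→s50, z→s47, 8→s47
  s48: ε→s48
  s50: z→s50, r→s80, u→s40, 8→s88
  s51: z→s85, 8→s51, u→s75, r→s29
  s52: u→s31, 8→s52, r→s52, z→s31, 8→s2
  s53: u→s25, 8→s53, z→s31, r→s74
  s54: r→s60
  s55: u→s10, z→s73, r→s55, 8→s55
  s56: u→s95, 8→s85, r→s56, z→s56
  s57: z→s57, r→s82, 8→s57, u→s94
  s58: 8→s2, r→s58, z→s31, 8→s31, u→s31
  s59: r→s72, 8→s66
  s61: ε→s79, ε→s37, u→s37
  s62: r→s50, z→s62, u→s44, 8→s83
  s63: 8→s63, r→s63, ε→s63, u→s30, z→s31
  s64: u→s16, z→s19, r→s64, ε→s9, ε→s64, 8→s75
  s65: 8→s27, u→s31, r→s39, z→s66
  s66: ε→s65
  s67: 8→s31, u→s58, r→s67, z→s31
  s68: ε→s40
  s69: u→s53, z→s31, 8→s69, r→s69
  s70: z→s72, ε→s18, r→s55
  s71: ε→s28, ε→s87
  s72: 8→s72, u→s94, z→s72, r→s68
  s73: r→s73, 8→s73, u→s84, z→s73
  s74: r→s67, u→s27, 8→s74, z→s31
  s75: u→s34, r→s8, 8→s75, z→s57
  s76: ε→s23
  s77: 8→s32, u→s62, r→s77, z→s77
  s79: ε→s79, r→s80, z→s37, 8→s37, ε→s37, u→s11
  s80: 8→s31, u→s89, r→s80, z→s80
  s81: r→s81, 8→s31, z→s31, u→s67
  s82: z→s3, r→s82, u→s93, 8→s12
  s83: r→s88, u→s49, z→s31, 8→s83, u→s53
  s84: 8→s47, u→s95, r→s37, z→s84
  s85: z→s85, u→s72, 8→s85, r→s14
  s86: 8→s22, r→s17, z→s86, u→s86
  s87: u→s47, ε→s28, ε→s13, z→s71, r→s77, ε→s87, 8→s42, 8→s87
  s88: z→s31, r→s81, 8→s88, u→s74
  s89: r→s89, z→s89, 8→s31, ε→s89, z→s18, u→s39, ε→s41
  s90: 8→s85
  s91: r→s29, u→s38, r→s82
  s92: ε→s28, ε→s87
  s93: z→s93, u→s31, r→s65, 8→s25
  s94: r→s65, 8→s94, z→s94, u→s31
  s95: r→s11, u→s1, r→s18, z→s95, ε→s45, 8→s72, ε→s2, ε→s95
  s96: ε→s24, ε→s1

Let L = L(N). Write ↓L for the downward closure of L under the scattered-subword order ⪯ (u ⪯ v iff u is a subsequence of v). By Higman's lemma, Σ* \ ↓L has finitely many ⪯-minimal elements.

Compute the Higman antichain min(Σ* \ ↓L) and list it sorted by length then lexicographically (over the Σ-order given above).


min(Σ*\↓L) = [u8r8z, ruuuu, rzurr8].

|Q|=97, |F|=65, |δ|=339 (48 ε).
min D↑ (61 st, q0=0, F={26}): 0:8→0,u→1,r→2,z→0 1:8→3,u→1,r→4,z→1 2:8→2,u→5,r→2,z→6 3:8→3,u→3,r→7,z→3 4:8→8,u→5,r→4,z→9 5:8→10,u→11,r→5,z→12 6:8→6,u→13,r→6,z→6 7:8→14,u→15,r→7,z→16 8:8→8,u→10,r→7,z→17 9:8→17,u→13,r→9,z→9 10:8→10,u→18,r→15,z→19 11:8→18,u→20,r→11,z→21 12:8→19,u→22,r→12,z→12 13:8→23,u→22,r→24,z→13 14:8→14,u→25,r→14,z→26 15:8→25,u→27,r→15,z→28 16:8→29,u→30,r→16,z→16 17:8→17,u→23,r→16,z→17 18:8→18,u→31,r→27,z→32 19:8→19,u→33,r→28,z→19 20:8→31,u→26,r→20,z→20 21:8→32,u→34,r→21,z→21 22:8→33,u→34,r→35,z→22 23:8→23,u→33,r→36,z→23 24:8→24,u→35,r→37,z→24 25:8→25,u→38,r→25,z→26 26:8→26,u→26,r→26,z→26 27:8→38,u→39,r→27,z→40 28:8→41,u→42,r→28,z→28 29:8→29,u→43,r→29,z→26 30:8→43,u→42,r→36,z→30 31:8→31,u→26,r→39,z→31 32:8→32,u→44,r→40,z→32 33:8→33,u→44,r→45,z→33 34:8→44,u→26,r→46,z→34 35:8→35,u→46,r→47,z→35 36:8→48,u→45,r→37,z→36 37:8→26,u→47,r→37,z→37 38:8→38,u→49,r→38,z→26 39:8→49,u→26,r→39,z→39 40:8→50,u→51,r→40,z→40 41:8→41,u→52,r→41,z→26 42:8→52,u→51,r→45,z→42 43:8→43,u→52,r→48,z→26 44:8→44,u→26,r→53,z→44 45:8→54,u→53,r→47,z→45 46:8→46,u→26,r→55,z→46 47:8→26,u→55,r→47,z→47 48:8→48,u→54,r→56,z→26 49:8→49,u→26,r→49,z→26 50:8→50,u→57,r→50,z→26 51:8→57,u→26,r→53,z→51 52:8→52,u→57,r→54,z→26 53:8→58,u→26,r→55,z→53 54:8→54,u→58,r→59,z→26 55:8→26,u→26,r→55,z→55 56:8→26,u→59,r→56,z→26 57:8→57,u→26,r→58,z→26 58:8→58,u→26,r→60,z→26 59:8→26,u→60,r→59,z→26 60:8→26,u→26,r→60,z→26 [Hopcroft].
'u8r8z': N↓-sim [78, 75, 60, 40, 20, 3] end={s18,s31,s49} ∉↓L; 5/5 del acc.
'ruuuu': N↓-sim [78, 75, 60, 42, 20, 3] end={s18,s31,s49} rej; 5/5 single-dels accept.
'rzurr8': N↓-sim [78, 75, 61, 38, 23, 11, 4] end={s18,s2,s31,s49} — reject; 6/6 single-dels accept.
3 words, ⪯-incomp.


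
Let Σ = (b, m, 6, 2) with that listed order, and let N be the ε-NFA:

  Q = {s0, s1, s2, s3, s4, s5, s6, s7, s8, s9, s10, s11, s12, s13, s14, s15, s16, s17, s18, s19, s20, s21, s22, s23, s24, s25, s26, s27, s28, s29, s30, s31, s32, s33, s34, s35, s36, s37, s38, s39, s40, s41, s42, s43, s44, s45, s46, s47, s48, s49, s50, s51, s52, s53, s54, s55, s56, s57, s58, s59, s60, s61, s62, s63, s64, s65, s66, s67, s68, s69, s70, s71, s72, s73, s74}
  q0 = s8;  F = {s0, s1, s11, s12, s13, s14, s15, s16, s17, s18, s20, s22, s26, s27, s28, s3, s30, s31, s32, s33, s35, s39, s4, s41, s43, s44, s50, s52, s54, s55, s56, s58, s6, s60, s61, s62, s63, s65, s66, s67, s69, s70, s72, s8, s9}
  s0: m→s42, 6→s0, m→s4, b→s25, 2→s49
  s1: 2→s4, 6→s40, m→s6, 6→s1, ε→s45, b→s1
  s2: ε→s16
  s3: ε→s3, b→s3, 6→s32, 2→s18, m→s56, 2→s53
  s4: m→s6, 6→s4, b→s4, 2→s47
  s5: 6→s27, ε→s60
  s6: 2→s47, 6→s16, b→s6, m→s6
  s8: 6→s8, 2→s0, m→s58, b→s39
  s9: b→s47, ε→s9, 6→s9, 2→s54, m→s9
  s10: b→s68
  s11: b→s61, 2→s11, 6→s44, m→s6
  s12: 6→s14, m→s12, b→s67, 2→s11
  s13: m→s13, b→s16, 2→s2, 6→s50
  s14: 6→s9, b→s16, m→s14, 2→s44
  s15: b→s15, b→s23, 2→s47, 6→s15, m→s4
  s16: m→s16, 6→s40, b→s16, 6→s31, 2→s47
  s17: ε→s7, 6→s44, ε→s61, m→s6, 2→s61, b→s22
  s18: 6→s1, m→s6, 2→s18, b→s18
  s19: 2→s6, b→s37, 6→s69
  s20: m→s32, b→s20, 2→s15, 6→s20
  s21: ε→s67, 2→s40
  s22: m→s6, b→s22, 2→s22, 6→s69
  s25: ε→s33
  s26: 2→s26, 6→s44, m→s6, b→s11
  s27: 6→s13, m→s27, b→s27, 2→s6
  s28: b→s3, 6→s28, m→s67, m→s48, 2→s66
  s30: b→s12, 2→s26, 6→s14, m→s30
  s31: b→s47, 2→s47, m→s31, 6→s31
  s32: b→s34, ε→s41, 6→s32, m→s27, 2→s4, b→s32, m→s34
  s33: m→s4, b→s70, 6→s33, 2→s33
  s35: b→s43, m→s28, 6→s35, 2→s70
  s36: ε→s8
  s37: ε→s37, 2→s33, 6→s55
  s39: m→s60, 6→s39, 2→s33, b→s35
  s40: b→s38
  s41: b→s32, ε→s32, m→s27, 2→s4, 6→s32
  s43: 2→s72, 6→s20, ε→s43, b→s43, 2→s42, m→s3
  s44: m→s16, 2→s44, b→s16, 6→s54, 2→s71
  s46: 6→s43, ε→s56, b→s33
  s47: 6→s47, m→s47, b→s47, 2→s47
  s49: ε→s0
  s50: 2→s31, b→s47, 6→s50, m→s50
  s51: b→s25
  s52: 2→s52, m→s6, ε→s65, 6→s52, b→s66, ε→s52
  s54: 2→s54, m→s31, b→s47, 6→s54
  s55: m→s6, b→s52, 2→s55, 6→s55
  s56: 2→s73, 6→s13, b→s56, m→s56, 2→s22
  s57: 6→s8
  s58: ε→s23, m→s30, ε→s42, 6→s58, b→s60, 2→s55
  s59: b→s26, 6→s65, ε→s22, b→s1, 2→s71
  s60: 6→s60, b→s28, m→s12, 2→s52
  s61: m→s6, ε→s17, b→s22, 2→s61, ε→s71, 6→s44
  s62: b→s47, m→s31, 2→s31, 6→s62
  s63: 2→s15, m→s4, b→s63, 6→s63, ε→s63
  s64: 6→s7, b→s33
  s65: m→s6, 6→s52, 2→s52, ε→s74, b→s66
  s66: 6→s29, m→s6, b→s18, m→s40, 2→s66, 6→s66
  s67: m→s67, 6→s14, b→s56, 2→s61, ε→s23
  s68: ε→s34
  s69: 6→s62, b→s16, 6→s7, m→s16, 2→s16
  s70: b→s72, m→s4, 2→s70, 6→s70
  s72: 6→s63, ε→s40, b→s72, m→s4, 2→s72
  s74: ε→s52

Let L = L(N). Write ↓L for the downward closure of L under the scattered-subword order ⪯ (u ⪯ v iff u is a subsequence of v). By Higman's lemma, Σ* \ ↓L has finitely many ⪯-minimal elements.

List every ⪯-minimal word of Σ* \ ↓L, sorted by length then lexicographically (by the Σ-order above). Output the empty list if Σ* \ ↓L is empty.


A = [2m2, mm6b2, mm66b, bbb622].

|Q|=75, |F|=45, |δ|=246 (29 ε).
min D↑ (43 st, q0=0, F={18}): 0:b→1,m→2,6→0,2→3 1:b→4,m→5,6→1,2→6 2:b→5,m→7,6→2,2→8 3:b→6,m→9,6→3,2→3 4:b→10,m→11,6→4,2→12 5:b→11,m→13,6→5,2→14 6:b→12,m→9,6→6,2→6 7:b→13,m→7,6→15,2→16 8:b→14,m→17,6→8,2→8 9:b→9,m→17,6→9,2→18 10:b→10,m→19,6→20,2→21 11:b→19,m→22,6→11,2→23 12:b→21,m→9,6→12,2→12 13:b→22,m→13,6→15,2→24 14:b→23,m→17,6→14,2→14 15:b→25,m→15,6→26,2→27 16:b→24,m→17,6→27,2→16 17:b→17,m→17,6→25,2→18 18:b→18,m→18,6→18,2→18 19:b→19,m→28,6→29,2→30 20:b→20,m→29,6→20,2→31 21:b→21,m→9,6→32,2→21 22:b→28,m→22,6→15,2→33 23:b→30,m→17,6→23,2→23 24:b→33,m→17,6→27,2→24 25:b→25,m→25,6→34,2→18 26:b→18,m→26,6→26,2→35 27:b→25,m→25,6→35,2→27 28:b→28,m→28,6→36,2→37 29:b→29,m→38,6→29,2→9 30:b→30,m→17,6→39,2→30 31:b→31,m→9,6→31,2→18 32:b→32,m→9,6→32,2→31 33:b→37,m→17,6→27,2→33 34:b→18,m→34,6→34,2→18 35:b→18,m→34,6→35,2→35 36:b→25,m→36,6→40,2→25 37:b→37,m→17,6→41,2→37 38:b→38,m→38,6→36,2→17 39:b→39,m→17,6→39,2→9 40:b→18,m→40,6→40,2→34 41:b→25,m→25,6→42,2→25 42:b→18,m→34,6→42,2→34 (ε-aug+det+¬).
'2m2': run [62, 40, 8, 1] end={s47} ∉↓L; 3/3 single-dels accept.
'mm6b2': run [62, 49, 31, 16, 5, 1] end={s47} ∉↓L; 5/5 single-dels accept.
'mm66b': N↓-sim [62, 49, 31, 16, 9, 2] end={s38,s47} rej; 5/5 single-dels accept.
'bbb622': |S_i|=[62, 55, 46, 32, 23, 10, 1] end={s47} rej; 6/6 single-dels accept.
4 minimals (antichain).


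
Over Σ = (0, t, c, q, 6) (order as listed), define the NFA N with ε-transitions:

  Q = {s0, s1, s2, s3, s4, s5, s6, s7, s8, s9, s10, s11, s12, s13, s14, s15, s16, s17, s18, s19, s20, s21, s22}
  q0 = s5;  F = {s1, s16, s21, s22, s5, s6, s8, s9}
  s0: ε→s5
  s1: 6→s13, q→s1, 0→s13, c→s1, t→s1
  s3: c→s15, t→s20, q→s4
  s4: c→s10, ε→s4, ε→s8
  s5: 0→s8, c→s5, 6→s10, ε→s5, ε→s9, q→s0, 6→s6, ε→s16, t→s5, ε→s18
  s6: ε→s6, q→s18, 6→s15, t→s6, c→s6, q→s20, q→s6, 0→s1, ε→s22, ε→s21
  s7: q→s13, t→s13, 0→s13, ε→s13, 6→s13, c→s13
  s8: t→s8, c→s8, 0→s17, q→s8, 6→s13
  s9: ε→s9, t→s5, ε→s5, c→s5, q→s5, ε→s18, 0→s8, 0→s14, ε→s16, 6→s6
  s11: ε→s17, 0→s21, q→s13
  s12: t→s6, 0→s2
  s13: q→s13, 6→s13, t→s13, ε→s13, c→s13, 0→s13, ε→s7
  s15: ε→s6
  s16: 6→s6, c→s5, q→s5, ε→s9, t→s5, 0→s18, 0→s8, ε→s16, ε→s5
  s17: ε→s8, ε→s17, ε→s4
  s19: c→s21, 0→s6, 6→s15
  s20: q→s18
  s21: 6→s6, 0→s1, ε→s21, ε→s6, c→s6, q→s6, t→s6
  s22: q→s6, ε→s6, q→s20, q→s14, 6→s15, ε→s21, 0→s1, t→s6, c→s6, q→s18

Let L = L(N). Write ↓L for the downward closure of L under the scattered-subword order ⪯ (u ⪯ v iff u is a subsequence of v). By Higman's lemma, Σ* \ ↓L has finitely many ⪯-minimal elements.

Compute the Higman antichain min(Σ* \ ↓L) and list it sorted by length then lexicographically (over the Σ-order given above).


|Q|=23, |F|=8, |δ|=99 (29 ε).
min D↑ (5 st, q0=0, F={3}): 0:0→1,t→0,c→0,q→0,6→2 1:0→1,t→1,c→1,q→1,6→3 2:0→4,t→2,c→2,q→2,6→2 3:0→3,t→3,c→3,q→3,6→3 4:0→3,t→4,c→4,q→4,6→3 [Hopcroft].
'06': N↓-sim [18, 9, 2] end={s13,s7} — reject; 2/2 del acc.
'600': |S_i|=[18, 11, 3, 2] end={s13,s7} ∉↓L; 3/3 single-dels accept.
2 obstructions.

A = [06, 600].


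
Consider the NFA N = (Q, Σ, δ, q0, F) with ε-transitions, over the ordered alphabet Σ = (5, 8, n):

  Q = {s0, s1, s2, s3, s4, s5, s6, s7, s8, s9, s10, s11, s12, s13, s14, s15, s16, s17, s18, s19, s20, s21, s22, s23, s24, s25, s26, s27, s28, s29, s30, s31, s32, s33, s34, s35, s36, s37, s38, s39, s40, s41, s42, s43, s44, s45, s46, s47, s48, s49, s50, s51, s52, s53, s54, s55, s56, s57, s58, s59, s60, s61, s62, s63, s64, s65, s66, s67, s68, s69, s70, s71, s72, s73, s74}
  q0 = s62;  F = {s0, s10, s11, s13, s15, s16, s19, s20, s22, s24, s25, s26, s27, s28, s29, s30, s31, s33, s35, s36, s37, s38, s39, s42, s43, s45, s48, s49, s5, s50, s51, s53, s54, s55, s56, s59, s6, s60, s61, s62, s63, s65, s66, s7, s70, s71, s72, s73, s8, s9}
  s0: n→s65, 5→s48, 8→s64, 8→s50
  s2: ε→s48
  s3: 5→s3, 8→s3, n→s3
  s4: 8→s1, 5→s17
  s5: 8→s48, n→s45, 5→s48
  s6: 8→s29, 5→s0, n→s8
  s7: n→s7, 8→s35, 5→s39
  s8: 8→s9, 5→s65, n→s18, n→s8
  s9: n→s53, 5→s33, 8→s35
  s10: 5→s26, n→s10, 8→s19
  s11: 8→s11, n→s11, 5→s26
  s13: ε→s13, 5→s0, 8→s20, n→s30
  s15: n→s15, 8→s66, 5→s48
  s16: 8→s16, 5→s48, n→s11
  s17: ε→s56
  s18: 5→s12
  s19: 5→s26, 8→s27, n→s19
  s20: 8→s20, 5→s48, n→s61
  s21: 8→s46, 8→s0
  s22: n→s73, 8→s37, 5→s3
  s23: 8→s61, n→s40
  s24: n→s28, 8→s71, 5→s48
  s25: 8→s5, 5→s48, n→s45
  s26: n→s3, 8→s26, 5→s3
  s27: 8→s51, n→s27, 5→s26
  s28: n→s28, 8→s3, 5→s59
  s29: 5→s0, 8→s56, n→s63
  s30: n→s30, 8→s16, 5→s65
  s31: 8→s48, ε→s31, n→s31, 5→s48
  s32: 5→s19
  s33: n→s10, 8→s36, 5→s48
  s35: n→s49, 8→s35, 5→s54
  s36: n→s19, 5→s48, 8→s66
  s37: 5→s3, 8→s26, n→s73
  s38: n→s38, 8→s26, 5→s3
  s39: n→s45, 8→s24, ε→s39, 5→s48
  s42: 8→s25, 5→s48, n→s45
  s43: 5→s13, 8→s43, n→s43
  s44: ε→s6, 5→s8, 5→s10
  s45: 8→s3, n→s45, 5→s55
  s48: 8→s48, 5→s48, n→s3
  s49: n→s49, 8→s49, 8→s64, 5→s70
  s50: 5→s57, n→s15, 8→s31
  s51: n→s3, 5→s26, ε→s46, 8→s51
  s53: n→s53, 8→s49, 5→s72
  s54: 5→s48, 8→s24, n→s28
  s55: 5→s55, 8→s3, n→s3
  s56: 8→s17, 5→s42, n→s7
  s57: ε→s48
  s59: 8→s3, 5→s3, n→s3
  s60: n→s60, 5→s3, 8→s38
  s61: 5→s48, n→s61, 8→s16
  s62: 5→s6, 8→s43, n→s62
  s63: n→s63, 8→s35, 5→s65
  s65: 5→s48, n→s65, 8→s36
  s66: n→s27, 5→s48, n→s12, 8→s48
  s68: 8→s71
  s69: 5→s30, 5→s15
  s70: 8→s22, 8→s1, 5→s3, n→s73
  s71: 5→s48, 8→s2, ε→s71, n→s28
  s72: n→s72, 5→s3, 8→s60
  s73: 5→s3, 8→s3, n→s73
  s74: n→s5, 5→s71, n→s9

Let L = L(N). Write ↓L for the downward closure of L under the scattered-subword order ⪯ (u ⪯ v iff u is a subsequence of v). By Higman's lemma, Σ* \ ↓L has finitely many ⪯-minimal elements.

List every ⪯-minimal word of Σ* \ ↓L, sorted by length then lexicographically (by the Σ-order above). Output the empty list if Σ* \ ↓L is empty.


A = [555n, 8585n, 55888n, 5885n8, 5n8n55].

|Q|=75, |F|=50, |δ|=183 (9 ε).
min D↑ (51 st, q0=0, F={15}): 0:5→1,8→2,n→0 1:5→3,8→4,n→5 2:5→6,8→2,n→2 3:5→7,8→8,n→9 4:5→3,8→10,n→11 5:5→9,8→12,n→5 6:5→3,8→13,n→14 7:5→7,8→7,n→15 8:5→7,8→16,n→17 9:5→7,8→18,n→9 10:5→19,8→10,n→20 11:5→9,8→21,n→11 12:5→22,8→21,n→23 13:5→7,8→13,n→24 14:5→9,8→25,n→14 15:5→15,8→15,n→15 16:5→7,8→7,n→16 17:5→7,8→26,n→17 18:5→7,8→26,n→27 19:5→7,8→28,n→29 20:5→30,8→21,n→20 21:5→31,8→21,n→32 22:5→7,8→18,n→33 23:5→34,8→32,n→23 24:5→7,8→25,n→24 25:5→7,8→25,n→35 26:5→7,8→7,n→36 27:5→37,8→36,n→27 28:5→7,8→38,n→29 29:5→39,8→15,n→29 30:5→7,8→40,n→29 31:5→7,8→40,n→41 32:5→42,8→32,n→32 33:5→37,8→27,n→33 34:5→15,8→43,n→34 35:5→37,8→35,n→35 36:5→37,8→44,n→36 37:5→15,8→37,n→15 38:5→7,8→7,n→29 39:5→39,8→15,n→15 40:5→7,8→45,n→41 41:5→46,8→15,n→41 42:5→15,8→47,n→48 43:5→15,8→49,n→43 44:5→37,8→44,n→15 45:5→7,8→7,n→41 46:5→15,8→15,n→15 47:5→15,8→50,n→48 48:5→15,8→15,n→48 49:5→15,8→37,n→49 50:5→15,8→37,n→48.
'555n': N↓-sim [59, 57, 39, 6, 1] end={s3} rej; 4/4 deletions ∈↓L.
'8585n': N↓-sim [59, 55, 45, 34, 6, 1] end={s3} ∉↓L; 5/5 del acc.
'55888n': |S_i|=[59, 57, 39, 30, 19, 6, 1] end={s3} ∉↓L; 6/6 deletions ∈↓L.
'5885n8': |S_i|=[59, 57, 52, 43, 21, 6, 1] end={s3} ∉↓L; 6/6 deletions ∈↓L.
'5n8n55': run [59, 57, 45, 33, 22, 11, 1] end={s3} rej; 6/6 single-dels accept.
5 minimals (antichain).


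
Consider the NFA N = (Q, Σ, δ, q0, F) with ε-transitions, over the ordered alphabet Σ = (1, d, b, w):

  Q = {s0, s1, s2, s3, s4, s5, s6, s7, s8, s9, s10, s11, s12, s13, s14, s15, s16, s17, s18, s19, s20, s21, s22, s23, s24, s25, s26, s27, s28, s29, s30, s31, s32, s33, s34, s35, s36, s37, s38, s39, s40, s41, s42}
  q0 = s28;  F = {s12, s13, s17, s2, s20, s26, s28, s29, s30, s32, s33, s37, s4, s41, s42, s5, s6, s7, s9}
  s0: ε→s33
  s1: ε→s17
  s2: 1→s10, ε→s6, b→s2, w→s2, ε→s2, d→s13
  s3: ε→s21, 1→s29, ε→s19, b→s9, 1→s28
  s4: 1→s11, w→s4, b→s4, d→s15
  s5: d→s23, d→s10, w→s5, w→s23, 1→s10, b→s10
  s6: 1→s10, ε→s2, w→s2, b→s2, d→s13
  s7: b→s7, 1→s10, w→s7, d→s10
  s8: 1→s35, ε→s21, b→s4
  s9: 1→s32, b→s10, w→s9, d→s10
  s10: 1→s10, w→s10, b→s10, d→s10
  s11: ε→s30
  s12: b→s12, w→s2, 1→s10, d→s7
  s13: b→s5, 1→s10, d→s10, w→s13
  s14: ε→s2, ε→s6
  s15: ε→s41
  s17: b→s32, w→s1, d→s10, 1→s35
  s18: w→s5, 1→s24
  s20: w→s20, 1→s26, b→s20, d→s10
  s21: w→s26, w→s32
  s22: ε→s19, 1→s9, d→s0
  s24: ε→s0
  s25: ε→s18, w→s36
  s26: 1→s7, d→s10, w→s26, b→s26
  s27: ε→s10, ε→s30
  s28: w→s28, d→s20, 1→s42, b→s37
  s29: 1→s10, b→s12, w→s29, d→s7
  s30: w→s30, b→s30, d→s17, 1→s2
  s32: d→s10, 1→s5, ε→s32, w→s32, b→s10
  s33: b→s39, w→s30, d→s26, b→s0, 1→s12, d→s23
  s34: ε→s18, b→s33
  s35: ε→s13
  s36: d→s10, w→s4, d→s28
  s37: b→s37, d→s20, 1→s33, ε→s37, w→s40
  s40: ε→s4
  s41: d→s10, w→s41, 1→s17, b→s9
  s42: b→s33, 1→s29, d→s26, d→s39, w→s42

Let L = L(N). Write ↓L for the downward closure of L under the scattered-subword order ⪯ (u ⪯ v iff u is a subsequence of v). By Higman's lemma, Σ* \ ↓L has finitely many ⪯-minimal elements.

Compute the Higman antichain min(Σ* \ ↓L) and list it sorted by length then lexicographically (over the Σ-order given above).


A = [dd, 111, bwdbb].

|Q|=43, |F|=19, |δ|=123 (22 ε).
min D↑ (19 st, q0=0, F={7}): 0:1→1,d→2,b→3,w→0 1:1→4,d→5,b→6,w→1 2:1→5,d→7,b→2,w→2 3:1→6,d→2,b→3,w→8 4:1→7,d→9,b→10,w→4 5:1→9,d→7,b→5,w→5 6:1→10,d→5,b→6,w→11 7:1→7,d→7,b→7,w→7 8:1→11,d→12,b→8,w→8 9:1→7,d→7,b→9,w→9 10:1→7,d→9,b→10,w→13 11:1→13,d→14,b→11,w→11 12:1→14,d→7,b→15,w→12 13:1→7,d→16,b→13,w→13 14:1→16,d→7,b→17,w→14 15:1→17,d→7,b→7,w→15 16:1→7,d→7,b→18,w→16 17:1→18,d→7,b→7,w→17 18:1→7,d→7,b→7,w→18 [Hopcroft].
'dd': run [28, 15, 2] end={s10,s23} — reject; 2/2 del acc.
'111': N↓-sim [28, 20, 10, 1] end={s10} rej; 3/3 del acc.
'bwdbb': N↓-sim [28, 25, 20, 11, 5, 1] end={s10} ∉↓L; 5/5 single-dels accept.
3 words, ⪯-incomp.


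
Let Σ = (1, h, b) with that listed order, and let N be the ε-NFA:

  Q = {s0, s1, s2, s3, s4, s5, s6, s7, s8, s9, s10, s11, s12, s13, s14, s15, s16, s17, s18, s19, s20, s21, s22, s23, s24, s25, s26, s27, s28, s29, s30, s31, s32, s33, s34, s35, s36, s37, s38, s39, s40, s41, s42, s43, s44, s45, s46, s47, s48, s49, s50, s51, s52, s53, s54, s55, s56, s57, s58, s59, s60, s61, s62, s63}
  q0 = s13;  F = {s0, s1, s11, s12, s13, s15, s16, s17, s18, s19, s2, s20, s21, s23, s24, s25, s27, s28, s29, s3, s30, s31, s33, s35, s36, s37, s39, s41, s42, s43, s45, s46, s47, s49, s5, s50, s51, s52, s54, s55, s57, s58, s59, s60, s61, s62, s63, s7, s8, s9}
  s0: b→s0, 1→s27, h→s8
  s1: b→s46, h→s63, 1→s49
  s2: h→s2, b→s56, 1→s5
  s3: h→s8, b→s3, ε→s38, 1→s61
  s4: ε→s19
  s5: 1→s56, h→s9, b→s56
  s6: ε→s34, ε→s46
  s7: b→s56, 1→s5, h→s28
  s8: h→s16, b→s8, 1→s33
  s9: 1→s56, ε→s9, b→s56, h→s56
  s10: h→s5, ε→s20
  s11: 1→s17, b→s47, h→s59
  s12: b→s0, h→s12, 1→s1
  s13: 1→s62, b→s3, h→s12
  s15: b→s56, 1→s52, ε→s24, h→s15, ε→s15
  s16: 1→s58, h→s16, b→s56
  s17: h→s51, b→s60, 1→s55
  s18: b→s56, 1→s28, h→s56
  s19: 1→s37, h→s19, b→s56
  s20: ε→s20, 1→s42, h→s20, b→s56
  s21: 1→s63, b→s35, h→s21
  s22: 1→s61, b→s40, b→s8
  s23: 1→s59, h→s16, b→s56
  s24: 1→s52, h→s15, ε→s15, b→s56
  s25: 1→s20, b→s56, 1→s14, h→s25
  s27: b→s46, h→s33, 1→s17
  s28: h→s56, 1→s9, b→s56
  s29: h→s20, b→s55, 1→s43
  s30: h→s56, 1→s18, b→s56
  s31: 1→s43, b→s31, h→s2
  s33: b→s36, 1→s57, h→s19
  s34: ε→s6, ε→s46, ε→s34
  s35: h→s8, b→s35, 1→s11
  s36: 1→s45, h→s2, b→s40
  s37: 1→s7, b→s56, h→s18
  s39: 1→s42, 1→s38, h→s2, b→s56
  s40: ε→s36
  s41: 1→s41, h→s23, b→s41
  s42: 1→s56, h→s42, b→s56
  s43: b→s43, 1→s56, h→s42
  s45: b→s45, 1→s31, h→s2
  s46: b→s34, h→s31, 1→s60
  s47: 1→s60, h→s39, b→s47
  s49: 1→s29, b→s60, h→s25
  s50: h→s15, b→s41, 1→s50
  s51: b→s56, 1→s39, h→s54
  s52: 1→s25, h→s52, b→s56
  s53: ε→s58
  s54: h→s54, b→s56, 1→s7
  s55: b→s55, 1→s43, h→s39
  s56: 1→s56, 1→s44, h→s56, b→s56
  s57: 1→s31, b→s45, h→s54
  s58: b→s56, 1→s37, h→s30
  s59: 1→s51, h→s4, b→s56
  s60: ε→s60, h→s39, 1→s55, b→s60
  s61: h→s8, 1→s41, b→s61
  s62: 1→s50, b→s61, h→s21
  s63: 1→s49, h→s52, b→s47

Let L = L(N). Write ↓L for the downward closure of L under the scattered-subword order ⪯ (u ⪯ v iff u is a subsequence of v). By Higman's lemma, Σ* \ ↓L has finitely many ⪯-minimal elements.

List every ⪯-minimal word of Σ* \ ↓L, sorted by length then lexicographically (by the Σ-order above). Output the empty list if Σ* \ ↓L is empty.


|Q|=64, |F|=50, |δ|=176 (16 ε).
min D↑ (50 st, q0=0, F={20}): 0:1→1,h→2,b→3 1:1→4,h→5,b→6 2:1→7,h→2,b→8 3:1→6,h→9,b→3 4:1→4,h→10,b→11 5:1→12,h→5,b→13 6:1→11,h→9,b→6 7:1→14,h→12,b→15 8:1→16,h→9,b→8 9:1→17,h→18,b→9 10:1→19,h→10,b→20 11:1→11,h→21,b→11 12:1→14,h→19,b→22 13:1→23,h→9,b→13 14:1→24,h→25,b→26 15:1→26,h→27,b→15 16:1→28,h→17,b→15 17:1→29,h→30,b→31 18:1→32,h→18,b→20 19:1→25,h→19,b→20 20:1→20,h→20,b→20 21:1→33,h→18,b→20 22:1→26,h→34,b→22 23:1→28,h→33,b→22 24:1→35,h→36,b→37 25:1→36,h→25,b→20 26:1→37,h→34,b→26 27:1→35,h→38,b→27 28:1→37,h→39,b→26 29:1→27,h→40,b→41 30:1→42,h→30,b→20 31:1→41,h→38,b→31 32:1→42,h→43,b→20 33:1→39,h→30,b→20 34:1→44,h→38,b→20 35:1→20,h→44,b→35 36:1→44,h→36,b→20 37:1→35,h→34,b→37 38:1→45,h→38,b→20 39:1→34,h→40,b→20 40:1→46,h→40,b→20 41:1→27,h→38,b→41 42:1→46,h→47,b→20 43:1→47,h→20,b→20 44:1→20,h→44,b→20 45:1→20,h→48,b→20 46:1→45,h→49,b→20 47:1→49,h→20,b→20 48:1→20,h→20,b→20 49:1→48,h→20,b→20.
'11hb': N↓-sim [58, 54, 44, 27, 2] end={s44,s56} rej; 4/4 del acc.
'bhhb': run [58, 43, 29, 16, 2] end={s44,s56} — reject; 4/4 del acc.
'h1hhb': |S_i|=[58, 52, 43, 35, 19, 2] end={s44,s56} — reject; 5/5 del acc.
'h11111': run [58, 52, 43, 26, 16, 7, 2] end={s44,s56} rej; 6/6 del acc.
'h1bh11': |S_i|=[58, 52, 43, 19, 10, 7, 2] end={s44,s56} — reject; 6/6 single-dels accept.
'bhh1hh': |S_i|=[58, 43, 29, 16, 10, 6, 2] end={s44,s56} ∉↓L; 6/6 single-dels accept.
6 minimals (antichain).

Antichain: [11hb, bhhb, h1hhb, h11111, h1bh11, bhh1hh].


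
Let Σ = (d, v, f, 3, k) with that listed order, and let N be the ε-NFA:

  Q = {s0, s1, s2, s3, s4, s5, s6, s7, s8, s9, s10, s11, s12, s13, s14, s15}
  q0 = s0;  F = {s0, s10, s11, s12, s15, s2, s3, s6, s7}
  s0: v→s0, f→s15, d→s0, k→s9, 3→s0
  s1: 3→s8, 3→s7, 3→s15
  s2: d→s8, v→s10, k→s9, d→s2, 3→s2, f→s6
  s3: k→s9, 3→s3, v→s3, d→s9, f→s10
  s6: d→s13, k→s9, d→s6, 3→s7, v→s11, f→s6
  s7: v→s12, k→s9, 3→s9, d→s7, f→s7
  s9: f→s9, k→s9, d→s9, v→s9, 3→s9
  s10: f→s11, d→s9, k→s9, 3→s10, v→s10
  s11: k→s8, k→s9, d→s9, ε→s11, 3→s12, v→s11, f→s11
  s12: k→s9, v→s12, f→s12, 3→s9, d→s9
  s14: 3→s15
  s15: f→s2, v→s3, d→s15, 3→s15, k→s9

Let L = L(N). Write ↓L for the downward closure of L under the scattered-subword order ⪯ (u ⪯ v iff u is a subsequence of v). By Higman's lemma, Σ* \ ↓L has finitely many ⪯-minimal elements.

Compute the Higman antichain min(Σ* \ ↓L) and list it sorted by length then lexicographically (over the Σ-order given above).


|Q|=16, |F|=9, |δ|=58 (1 ε).
min D↑ (10 st, q0=0, F={2}): 0:d→0,v→0,f→1,3→0,k→2 1:d→1,v→3,f→4,3→1,k→2 2:d→2,v→2,f→2,3→2,k→2 3:d→2,v→3,f→5,3→3,k→2 4:d→4,v→5,f→6,3→4,k→2 5:d→2,v→5,f→7,3→5,k→2 6:d→6,v→7,f→6,3→8,k→2 7:d→2,v→7,f→7,3→9,k→2 8:d→8,v→9,f→8,3→2,k→2 9:d→2,v→9,f→9,3→2,k→2.
'k': |S_i|=[12, 2] end={s8,s9} — reject; 1/1 del acc.
'fvd': run [12, 11, 6, 1] end={s9} rej; 3/3 deletions ∈↓L.
'fff33': run [12, 11, 9, 7, 3, 1] end={s9} — reject; 5/5 del acc.
3 obstructions.

A = [k, fvd, fff33].


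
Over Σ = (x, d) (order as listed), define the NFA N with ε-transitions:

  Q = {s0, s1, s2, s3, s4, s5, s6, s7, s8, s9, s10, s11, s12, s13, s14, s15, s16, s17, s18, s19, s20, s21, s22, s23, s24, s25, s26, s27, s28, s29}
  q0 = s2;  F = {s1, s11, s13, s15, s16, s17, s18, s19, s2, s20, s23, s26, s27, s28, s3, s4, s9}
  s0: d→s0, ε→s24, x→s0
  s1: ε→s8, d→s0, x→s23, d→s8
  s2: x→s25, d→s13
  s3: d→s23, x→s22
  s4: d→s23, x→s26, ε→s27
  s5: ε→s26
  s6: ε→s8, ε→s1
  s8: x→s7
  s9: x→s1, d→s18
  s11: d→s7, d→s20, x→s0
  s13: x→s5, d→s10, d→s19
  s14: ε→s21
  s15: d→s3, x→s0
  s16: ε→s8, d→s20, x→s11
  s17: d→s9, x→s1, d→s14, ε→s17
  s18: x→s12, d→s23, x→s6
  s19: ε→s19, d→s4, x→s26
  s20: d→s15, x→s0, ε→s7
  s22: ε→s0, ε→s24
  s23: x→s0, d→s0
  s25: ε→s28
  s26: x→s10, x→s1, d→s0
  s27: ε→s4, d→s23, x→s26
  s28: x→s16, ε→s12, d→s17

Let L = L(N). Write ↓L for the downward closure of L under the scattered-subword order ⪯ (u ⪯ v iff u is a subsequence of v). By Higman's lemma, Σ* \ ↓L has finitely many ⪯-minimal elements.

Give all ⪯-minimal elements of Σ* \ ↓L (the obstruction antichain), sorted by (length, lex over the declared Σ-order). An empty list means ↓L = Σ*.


|Q|=30, |F|=17, |δ|=59 (16 ε).
min D↑ (17 st, q0=0, F={11}): 0:x→1,d→2 1:x→3,d→4 2:x→5,d→6 3:x→7,d→8 4:x→9,d→10 5:x→9,d→11 6:x→5,d→12 7:x→11,d→8 8:x→11,d→13 9:x→14,d→11 10:x→9,d→15 11:x→11,d→11 12:x→5,d→14 13:x→11,d→16 14:x→11,d→11 15:x→9,d→14 16:x→11,d→14.
'dxd': run [29, 24, 12, 4] end={s0,s24,s7,s8} rej; 3/3 del acc.
'xxxx': run [29, 24, 15, 9, 3] end={s0,s22,s24} ∉↓L; 4/4 del acc.
'xxdx': N↓-sim [29, 24, 15, 9, 4] end={s0,s22,s24,s7} — reject; 4/4 deletions ∈↓L.
'ddddx': |S_i|=[29, 24, 20, 15, 5, 3] end={s0,s24,s7} — reject; 5/5 deletions ∈↓L.
'ddddd': |S_i|=[29, 24, 20, 15, 5, 2] end={s0,s24} rej; 5/5 deletions ∈↓L.
5 minimals (antichain).

Antichain: [dxd, xxxx, xxdx, ddddx, ddddd].
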